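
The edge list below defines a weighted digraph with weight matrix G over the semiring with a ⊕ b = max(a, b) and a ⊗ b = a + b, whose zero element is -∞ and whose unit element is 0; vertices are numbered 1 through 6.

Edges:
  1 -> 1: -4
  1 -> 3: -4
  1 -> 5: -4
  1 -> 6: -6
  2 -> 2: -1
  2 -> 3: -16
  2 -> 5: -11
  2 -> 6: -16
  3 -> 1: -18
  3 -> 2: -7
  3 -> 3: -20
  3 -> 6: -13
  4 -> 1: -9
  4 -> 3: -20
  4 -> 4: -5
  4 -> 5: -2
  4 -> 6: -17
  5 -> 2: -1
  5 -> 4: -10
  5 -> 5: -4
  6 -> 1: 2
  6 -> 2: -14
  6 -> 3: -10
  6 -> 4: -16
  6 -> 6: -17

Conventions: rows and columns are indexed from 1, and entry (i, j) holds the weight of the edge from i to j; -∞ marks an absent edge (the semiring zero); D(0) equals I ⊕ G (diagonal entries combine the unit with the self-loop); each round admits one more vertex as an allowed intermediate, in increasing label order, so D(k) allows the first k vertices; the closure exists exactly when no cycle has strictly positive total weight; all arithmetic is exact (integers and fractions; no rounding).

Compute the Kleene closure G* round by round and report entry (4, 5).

D(0):
  [0, -∞, -4, -∞, -4, -6]
  [-∞, 0, -16, -∞, -11, -16]
  [-18, -7, 0, -∞, -∞, -13]
  [-9, -∞, -20, 0, -2, -17]
  [-∞, -1, -∞, -10, 0, -∞]
  [2, -14, -10, -16, -∞, 0]
D(1):
  [0, -∞, -4, -∞, -4, -6]
  [-∞, 0, -16, -∞, -11, -16]
  [-18, -7, 0, -∞, -22, -13]
  [-9, -∞, -13, 0, -2, -15]
  [-∞, -1, -∞, -10, 0, -∞]
  [2, -14, -2, -16, -2, 0]
D(2):
  [0, -∞, -4, -∞, -4, -6]
  [-∞, 0, -16, -∞, -11, -16]
  [-18, -7, 0, -∞, -18, -13]
  [-9, -∞, -13, 0, -2, -15]
  [-∞, -1, -17, -10, 0, -17]
  [2, -14, -2, -16, -2, 0]
D(3):
  [0, -11, -4, -∞, -4, -6]
  [-34, 0, -16, -∞, -11, -16]
  [-18, -7, 0, -∞, -18, -13]
  [-9, -20, -13, 0, -2, -15]
  [-35, -1, -17, -10, 0, -17]
  [2, -9, -2, -16, -2, 0]
D(4):
  [0, -11, -4, -∞, -4, -6]
  [-34, 0, -16, -∞, -11, -16]
  [-18, -7, 0, -∞, -18, -13]
  [-9, -20, -13, 0, -2, -15]
  [-19, -1, -17, -10, 0, -17]
  [2, -9, -2, -16, -2, 0]
D(5):
  [0, -5, -4, -14, -4, -6]
  [-30, 0, -16, -21, -11, -16]
  [-18, -7, 0, -28, -18, -13]
  [-9, -3, -13, 0, -2, -15]
  [-19, -1, -17, -10, 0, -17]
  [2, -3, -2, -12, -2, 0]
D(6):
  [0, -5, -4, -14, -4, -6]
  [-14, 0, -16, -21, -11, -16]
  [-11, -7, 0, -25, -15, -13]
  [-9, -3, -13, 0, -2, -15]
  [-15, -1, -17, -10, 0, -17]
  [2, -3, -2, -12, -2, 0]
Answer: G*[4][5] = -2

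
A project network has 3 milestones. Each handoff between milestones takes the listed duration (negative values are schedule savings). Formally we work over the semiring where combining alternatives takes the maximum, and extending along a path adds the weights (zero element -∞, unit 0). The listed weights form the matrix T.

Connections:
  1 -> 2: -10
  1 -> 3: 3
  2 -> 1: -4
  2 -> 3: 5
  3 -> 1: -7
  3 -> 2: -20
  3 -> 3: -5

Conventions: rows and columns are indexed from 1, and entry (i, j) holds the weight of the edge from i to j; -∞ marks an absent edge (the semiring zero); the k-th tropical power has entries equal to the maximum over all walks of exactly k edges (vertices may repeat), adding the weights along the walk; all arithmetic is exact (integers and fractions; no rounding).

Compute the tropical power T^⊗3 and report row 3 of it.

T^⊗2:
  [-4, -17, -2]
  [-2, -14, 0]
  [-12, -17, -4]
T^⊗3:
  [-9, -14, -1]
  [-7, -12, 1]
  [-11, -22, -9]
Answer: row 3 of T^⊗3 = [-11, -22, -9]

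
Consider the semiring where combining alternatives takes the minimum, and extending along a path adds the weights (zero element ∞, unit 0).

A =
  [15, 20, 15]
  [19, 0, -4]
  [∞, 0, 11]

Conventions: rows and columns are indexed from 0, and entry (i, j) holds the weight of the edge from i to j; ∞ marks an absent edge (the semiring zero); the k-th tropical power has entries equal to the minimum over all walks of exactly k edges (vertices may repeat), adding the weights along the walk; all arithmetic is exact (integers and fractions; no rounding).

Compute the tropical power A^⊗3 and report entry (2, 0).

A^⊗2:
  [30, 15, 16]
  [19, -4, -4]
  [19, 0, -4]
A^⊗3:
  [34, 15, 11]
  [15, -4, -8]
  [19, -4, -4]
Key observation: the optimum is the walk 2->1->1->0, with weight 0 + 0 + 19 = 19.
Optimal value attained by: walk 2->1->1->0.
Answer: (A^⊗3)[2][0] = 19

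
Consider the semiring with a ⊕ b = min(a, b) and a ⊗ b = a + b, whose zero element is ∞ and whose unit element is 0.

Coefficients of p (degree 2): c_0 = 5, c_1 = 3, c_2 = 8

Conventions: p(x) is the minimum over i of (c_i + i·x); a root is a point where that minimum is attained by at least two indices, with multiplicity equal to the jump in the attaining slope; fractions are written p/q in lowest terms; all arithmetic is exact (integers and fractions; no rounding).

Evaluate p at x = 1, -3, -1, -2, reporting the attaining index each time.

p(1) = min(5+0·1=5, 3+1·1=4, 8+2·1=10) = 4 (attained by i=1)
p(-3) = min(5+0·(-3)=5, 3+1·(-3)=0, 8+2·(-3)=2) = 0 (attained by i=1)
p(-1) = min(5+0·(-1)=5, 3+1·(-1)=2, 8+2·(-1)=6) = 2 (attained by i=1)
p(-2) = min(5+0·(-2)=5, 3+1·(-2)=1, 8+2·(-2)=4) = 1 (attained by i=1)
Answer: p(1) = 4; p(-3) = 0; p(-1) = 2; p(-2) = 1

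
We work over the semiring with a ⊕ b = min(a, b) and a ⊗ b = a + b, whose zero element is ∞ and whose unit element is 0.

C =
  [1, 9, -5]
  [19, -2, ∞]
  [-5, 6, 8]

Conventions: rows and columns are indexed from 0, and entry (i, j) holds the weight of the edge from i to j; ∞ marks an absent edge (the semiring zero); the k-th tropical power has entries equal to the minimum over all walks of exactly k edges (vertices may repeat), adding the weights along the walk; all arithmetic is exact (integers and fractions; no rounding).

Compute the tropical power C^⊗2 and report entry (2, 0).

C^⊗2:
  [-10, 1, -4]
  [17, -4, 14]
  [-4, 4, -10]
Key observation: the optimum is the walk 2->0->0, with weight (-5) + 1 = -4.
Optimal value attained by: walk 2->0->0.
Answer: (C^⊗2)[2][0] = -4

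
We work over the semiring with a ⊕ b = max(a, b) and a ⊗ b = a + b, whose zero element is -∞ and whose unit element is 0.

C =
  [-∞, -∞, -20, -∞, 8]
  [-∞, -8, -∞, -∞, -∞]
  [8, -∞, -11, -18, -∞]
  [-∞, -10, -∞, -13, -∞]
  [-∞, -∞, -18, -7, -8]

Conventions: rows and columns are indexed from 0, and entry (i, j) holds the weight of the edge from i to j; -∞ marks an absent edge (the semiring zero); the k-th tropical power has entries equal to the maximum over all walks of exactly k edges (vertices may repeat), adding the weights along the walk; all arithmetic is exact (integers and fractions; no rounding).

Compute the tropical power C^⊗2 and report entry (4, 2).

C^⊗2:
  [-12, -∞, -10, 1, 0]
  [-∞, -16, -∞, -∞, -∞]
  [-3, -28, -12, -29, 16]
  [-∞, -18, -∞, -26, -∞]
  [-10, -17, -26, -15, -16]
Key observation: the optimum is the walk 4->4->2, with weight (-8) + (-18) = -26.
Optimal value attained by: walk 4->4->2.
Answer: (C^⊗2)[4][2] = -26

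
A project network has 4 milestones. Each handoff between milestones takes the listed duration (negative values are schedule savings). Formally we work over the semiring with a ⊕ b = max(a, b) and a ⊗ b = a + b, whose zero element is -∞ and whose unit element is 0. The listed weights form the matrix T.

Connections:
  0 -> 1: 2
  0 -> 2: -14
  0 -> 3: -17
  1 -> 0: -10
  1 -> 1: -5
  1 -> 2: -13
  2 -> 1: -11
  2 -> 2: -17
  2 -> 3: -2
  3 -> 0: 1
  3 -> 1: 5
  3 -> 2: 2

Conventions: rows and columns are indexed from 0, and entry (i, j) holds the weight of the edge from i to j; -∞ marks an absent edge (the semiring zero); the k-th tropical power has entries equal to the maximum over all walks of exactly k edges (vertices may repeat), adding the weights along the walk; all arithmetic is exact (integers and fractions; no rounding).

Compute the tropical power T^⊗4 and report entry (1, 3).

T^⊗2:
  [-8, -3, -11, -16]
  [-15, -8, -18, -15]
  [-1, 3, 0, -19]
  [-5, 3, -8, 0]
T^⊗3:
  [-13, -6, -14, -13]
  [-14, -10, -13, -20]
  [-7, 1, -10, -2]
  [1, 5, 2, -10]
T^⊗4:
  [-12, -8, -11, -16]
  [-19, -12, -18, -15]
  [-1, 3, 0, -12]
  [-5, 3, -8, 0]
Key observation: the optimum is the walk 1->2->3->2->3, with weight (-13) + (-2) + 2 + (-2) = -15.
Optimal value attained by: walk 1->2->3->2->3.
Answer: (T^⊗4)[1][3] = -15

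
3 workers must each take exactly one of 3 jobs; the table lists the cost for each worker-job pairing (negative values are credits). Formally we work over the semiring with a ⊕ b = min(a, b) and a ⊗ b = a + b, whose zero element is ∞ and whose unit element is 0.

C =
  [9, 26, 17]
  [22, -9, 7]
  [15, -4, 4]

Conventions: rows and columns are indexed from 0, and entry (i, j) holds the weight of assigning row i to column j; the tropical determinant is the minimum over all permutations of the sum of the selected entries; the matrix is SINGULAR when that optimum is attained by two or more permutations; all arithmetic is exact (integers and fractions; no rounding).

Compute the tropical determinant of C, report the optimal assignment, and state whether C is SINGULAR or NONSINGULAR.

σ = (0, 1, 2): 9 + (-9) + 4 = 4
σ = (0, 2, 1): 9 + 7 + (-4) = 12
σ = (1, 0, 2): 26 + 22 + 4 = 52
σ = (1, 2, 0): 26 + 7 + 15 = 48
σ = (2, 0, 1): 17 + 22 + (-4) = 35
σ = (2, 1, 0): 17 + (-9) + 15 = 23
Optimal value attained by: σ = (0, 1, 2).
Answer: det⊕(C) = 4; verdict: NONSINGULAR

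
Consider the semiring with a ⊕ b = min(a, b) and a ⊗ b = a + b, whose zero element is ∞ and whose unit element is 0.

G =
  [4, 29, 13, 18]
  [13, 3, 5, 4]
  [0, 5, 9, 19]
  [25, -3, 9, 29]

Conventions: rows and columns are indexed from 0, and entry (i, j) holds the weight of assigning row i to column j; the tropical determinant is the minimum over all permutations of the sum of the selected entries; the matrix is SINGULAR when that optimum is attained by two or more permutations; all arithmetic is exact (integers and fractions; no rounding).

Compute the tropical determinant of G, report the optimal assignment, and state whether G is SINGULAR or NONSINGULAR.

σ = (0, 1, 2, 3): 4 + 3 + 9 + 29 = 45
σ = (0, 1, 3, 2): 4 + 3 + 19 + 9 = 35
σ = (0, 2, 1, 3): 4 + 5 + 5 + 29 = 43
σ = (0, 2, 3, 1): 4 + 5 + 19 + (-3) = 25
σ = (0, 3, 1, 2): 4 + 4 + 5 + 9 = 22
σ = (0, 3, 2, 1): 4 + 4 + 9 + (-3) = 14
σ = (1, 0, 2, 3): 29 + 13 + 9 + 29 = 80
σ = (1, 0, 3, 2): 29 + 13 + 19 + 9 = 70
σ = (1, 2, 0, 3): 29 + 5 + 0 + 29 = 63
σ = (1, 2, 3, 0): 29 + 5 + 19 + 25 = 78
σ = (1, 3, 0, 2): 29 + 4 + 0 + 9 = 42
σ = (1, 3, 2, 0): 29 + 4 + 9 + 25 = 67
σ = (2, 0, 1, 3): 13 + 13 + 5 + 29 = 60
σ = (2, 0, 3, 1): 13 + 13 + 19 + (-3) = 42
σ = (2, 1, 0, 3): 13 + 3 + 0 + 29 = 45
σ = (2, 1, 3, 0): 13 + 3 + 19 + 25 = 60
σ = (2, 3, 0, 1): 13 + 4 + 0 + (-3) = 14
σ = (2, 3, 1, 0): 13 + 4 + 5 + 25 = 47
σ = (3, 0, 1, 2): 18 + 13 + 5 + 9 = 45
σ = (3, 0, 2, 1): 18 + 13 + 9 + (-3) = 37
σ = (3, 1, 0, 2): 18 + 3 + 0 + 9 = 30
σ = (3, 1, 2, 0): 18 + 3 + 9 + 25 = 55
σ = (3, 2, 0, 1): 18 + 5 + 0 + (-3) = 20
σ = (3, 2, 1, 0): 18 + 5 + 5 + 25 = 53
Optimal value attained by: σ = (0, 3, 2, 1).
Answer: det⊕(G) = 14; verdict: SINGULAR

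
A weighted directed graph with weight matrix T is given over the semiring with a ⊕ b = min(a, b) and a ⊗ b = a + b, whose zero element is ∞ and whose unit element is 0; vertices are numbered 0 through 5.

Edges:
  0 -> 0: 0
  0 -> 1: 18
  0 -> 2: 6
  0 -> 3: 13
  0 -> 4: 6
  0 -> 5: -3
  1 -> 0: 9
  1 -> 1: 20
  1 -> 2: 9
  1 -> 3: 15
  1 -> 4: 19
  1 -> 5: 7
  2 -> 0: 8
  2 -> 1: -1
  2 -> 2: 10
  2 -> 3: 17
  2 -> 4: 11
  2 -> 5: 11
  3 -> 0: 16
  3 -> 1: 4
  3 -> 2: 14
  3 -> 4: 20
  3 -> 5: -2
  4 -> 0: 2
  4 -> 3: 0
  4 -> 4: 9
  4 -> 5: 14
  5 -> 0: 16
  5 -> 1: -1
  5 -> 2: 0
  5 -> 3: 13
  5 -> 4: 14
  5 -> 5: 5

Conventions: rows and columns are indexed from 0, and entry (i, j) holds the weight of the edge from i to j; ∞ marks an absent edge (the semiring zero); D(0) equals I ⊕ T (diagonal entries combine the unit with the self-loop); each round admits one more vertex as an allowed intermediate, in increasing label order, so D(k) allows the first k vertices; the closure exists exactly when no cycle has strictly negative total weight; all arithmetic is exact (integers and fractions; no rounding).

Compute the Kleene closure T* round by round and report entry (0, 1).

D(0):
  [0, 18, 6, 13, 6, -3]
  [9, 0, 9, 15, 19, 7]
  [8, -1, 0, 17, 11, 11]
  [16, 4, 14, 0, 20, -2]
  [2, ∞, ∞, 0, 0, 14]
  [16, -1, 0, 13, 14, 0]
D(1):
  [0, 18, 6, 13, 6, -3]
  [9, 0, 9, 15, 15, 6]
  [8, -1, 0, 17, 11, 5]
  [16, 4, 14, 0, 20, -2]
  [2, 20, 8, 0, 0, -1]
  [16, -1, 0, 13, 14, 0]
D(2):
  [0, 18, 6, 13, 6, -3]
  [9, 0, 9, 15, 15, 6]
  [8, -1, 0, 14, 11, 5]
  [13, 4, 13, 0, 19, -2]
  [2, 20, 8, 0, 0, -1]
  [8, -1, 0, 13, 14, 0]
D(3):
  [0, 5, 6, 13, 6, -3]
  [9, 0, 9, 15, 15, 6]
  [8, -1, 0, 14, 11, 5]
  [13, 4, 13, 0, 19, -2]
  [2, 7, 8, 0, 0, -1]
  [8, -1, 0, 13, 11, 0]
D(4):
  [0, 5, 6, 13, 6, -3]
  [9, 0, 9, 15, 15, 6]
  [8, -1, 0, 14, 11, 5]
  [13, 4, 13, 0, 19, -2]
  [2, 4, 8, 0, 0, -2]
  [8, -1, 0, 13, 11, 0]
D(5):
  [0, 5, 6, 6, 6, -3]
  [9, 0, 9, 15, 15, 6]
  [8, -1, 0, 11, 11, 5]
  [13, 4, 13, 0, 19, -2]
  [2, 4, 8, 0, 0, -2]
  [8, -1, 0, 11, 11, 0]
D(6):
  [0, -4, -3, 6, 6, -3]
  [9, 0, 6, 15, 15, 6]
  [8, -1, 0, 11, 11, 5]
  [6, -3, -2, 0, 9, -2]
  [2, -3, -2, 0, 0, -2]
  [8, -1, 0, 11, 11, 0]
Answer: T*[0][1] = -4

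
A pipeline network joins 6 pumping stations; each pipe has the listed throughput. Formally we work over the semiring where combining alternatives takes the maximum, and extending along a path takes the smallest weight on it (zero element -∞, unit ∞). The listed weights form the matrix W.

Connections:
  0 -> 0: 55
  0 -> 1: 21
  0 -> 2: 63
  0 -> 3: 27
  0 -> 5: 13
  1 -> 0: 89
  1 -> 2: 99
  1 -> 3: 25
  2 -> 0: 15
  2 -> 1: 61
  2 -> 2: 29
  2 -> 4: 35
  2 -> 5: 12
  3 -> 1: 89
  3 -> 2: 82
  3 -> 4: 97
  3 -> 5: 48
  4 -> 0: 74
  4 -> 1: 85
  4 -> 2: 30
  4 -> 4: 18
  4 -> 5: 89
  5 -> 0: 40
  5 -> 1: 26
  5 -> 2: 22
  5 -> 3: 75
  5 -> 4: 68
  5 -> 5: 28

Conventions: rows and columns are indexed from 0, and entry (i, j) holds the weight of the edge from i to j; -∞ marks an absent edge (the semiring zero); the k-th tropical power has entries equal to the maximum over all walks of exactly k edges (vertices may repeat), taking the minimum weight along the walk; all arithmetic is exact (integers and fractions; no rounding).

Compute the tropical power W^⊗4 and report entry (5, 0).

W^⊗2:
  [55, 61, 55, 27, 35, 27]
  [55, 61, 63, 27, 35, 25]
  [61, 35, 61, 25, 29, 35]
  [89, 85, 89, 48, 48, 89]
  [85, 30, 85, 75, 68, 28]
  [68, 75, 75, 28, 75, 68]
W^⊗3:
  [61, 55, 61, 27, 35, 35]
  [61, 61, 61, 27, 35, 35]
  [55, 61, 61, 35, 35, 29]
  [85, 61, 85, 75, 68, 48]
  [68, 75, 75, 28, 75, 68]
  [75, 75, 75, 68, 68, 75]
W^⊗4:
  [55, 61, 61, 35, 35, 35]
  [61, 61, 61, 35, 35, 35]
  [61, 61, 61, 29, 35, 35]
  [68, 75, 75, 48, 75, 68]
  [75, 75, 75, 68, 68, 75]
  [75, 68, 75, 75, 68, 68]
Key observation: the optimum is the walk 5->3->4->1->0, with weight 75 min 97 min 85 min 89 = 75.
Optimal value attained by: walk 5->3->4->1->0.
Answer: (W^⊗4)[5][0] = 75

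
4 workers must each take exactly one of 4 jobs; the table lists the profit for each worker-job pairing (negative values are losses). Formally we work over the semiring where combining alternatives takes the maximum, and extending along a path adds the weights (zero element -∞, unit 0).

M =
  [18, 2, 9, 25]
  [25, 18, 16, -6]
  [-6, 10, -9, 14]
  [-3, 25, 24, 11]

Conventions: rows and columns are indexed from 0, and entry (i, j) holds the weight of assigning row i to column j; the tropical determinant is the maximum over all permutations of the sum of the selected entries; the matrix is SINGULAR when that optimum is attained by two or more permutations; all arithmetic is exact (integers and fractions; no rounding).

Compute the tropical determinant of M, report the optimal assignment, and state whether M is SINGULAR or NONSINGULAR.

σ = (0, 1, 2, 3): 18 + 18 + (-9) + 11 = 38
σ = (0, 1, 3, 2): 18 + 18 + 14 + 24 = 74
σ = (0, 2, 1, 3): 18 + 16 + 10 + 11 = 55
σ = (0, 2, 3, 1): 18 + 16 + 14 + 25 = 73
σ = (0, 3, 1, 2): 18 + (-6) + 10 + 24 = 46
σ = (0, 3, 2, 1): 18 + (-6) + (-9) + 25 = 28
σ = (1, 0, 2, 3): 2 + 25 + (-9) + 11 = 29
σ = (1, 0, 3, 2): 2 + 25 + 14 + 24 = 65
σ = (1, 2, 0, 3): 2 + 16 + (-6) + 11 = 23
σ = (1, 2, 3, 0): 2 + 16 + 14 + (-3) = 29
σ = (1, 3, 0, 2): 2 + (-6) + (-6) + 24 = 14
σ = (1, 3, 2, 0): 2 + (-6) + (-9) + (-3) = -16
σ = (2, 0, 1, 3): 9 + 25 + 10 + 11 = 55
σ = (2, 0, 3, 1): 9 + 25 + 14 + 25 = 73
σ = (2, 1, 0, 3): 9 + 18 + (-6) + 11 = 32
σ = (2, 1, 3, 0): 9 + 18 + 14 + (-3) = 38
σ = (2, 3, 0, 1): 9 + (-6) + (-6) + 25 = 22
σ = (2, 3, 1, 0): 9 + (-6) + 10 + (-3) = 10
σ = (3, 0, 1, 2): 25 + 25 + 10 + 24 = 84
σ = (3, 0, 2, 1): 25 + 25 + (-9) + 25 = 66
σ = (3, 1, 0, 2): 25 + 18 + (-6) + 24 = 61
σ = (3, 1, 2, 0): 25 + 18 + (-9) + (-3) = 31
σ = (3, 2, 0, 1): 25 + 16 + (-6) + 25 = 60
σ = (3, 2, 1, 0): 25 + 16 + 10 + (-3) = 48
Optimal value attained by: σ = (3, 0, 1, 2).
Answer: det⊕(M) = 84; verdict: NONSINGULAR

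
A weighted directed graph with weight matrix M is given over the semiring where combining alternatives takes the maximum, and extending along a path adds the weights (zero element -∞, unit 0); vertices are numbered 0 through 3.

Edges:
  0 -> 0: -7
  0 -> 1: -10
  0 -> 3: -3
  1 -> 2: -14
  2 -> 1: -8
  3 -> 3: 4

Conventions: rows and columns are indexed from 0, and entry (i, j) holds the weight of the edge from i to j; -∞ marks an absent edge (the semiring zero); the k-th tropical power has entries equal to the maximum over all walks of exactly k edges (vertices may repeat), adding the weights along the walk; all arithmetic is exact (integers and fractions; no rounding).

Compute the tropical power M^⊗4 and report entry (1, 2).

M^⊗2:
  [-14, -17, -24, 1]
  [-∞, -22, -∞, -∞]
  [-∞, -∞, -22, -∞]
  [-∞, -∞, -∞, 8]
M^⊗3:
  [-21, -24, -31, 5]
  [-∞, -∞, -36, -∞]
  [-∞, -30, -∞, -∞]
  [-∞, -∞, -∞, 12]
M^⊗4:
  [-28, -31, -38, 9]
  [-∞, -44, -∞, -∞]
  [-∞, -∞, -44, -∞]
  [-∞, -∞, -∞, 16]
Key observation: no walk of exactly 4 edges connects these vertices, so the entry is the semiring zero.
Answer: (M^⊗4)[1][2] = -∞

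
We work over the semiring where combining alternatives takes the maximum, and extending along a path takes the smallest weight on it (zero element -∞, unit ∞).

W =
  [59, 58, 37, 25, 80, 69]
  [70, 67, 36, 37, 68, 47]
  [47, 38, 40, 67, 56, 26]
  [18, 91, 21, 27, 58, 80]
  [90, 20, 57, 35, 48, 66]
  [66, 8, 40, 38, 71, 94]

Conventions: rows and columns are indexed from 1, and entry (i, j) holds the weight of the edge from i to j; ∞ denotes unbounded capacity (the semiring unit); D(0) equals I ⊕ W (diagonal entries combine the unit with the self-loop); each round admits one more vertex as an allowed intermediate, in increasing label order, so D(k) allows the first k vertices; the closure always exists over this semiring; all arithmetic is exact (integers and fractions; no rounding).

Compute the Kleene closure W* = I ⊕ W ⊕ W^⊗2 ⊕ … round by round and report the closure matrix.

D(0):
  [∞, 58, 37, 25, 80, 69]
  [70, ∞, 36, 37, 68, 47]
  [47, 38, ∞, 67, 56, 26]
  [18, 91, 21, ∞, 58, 80]
  [90, 20, 57, 35, ∞, 66]
  [66, 8, 40, 38, 71, ∞]
D(1):
  [∞, 58, 37, 25, 80, 69]
  [70, ∞, 37, 37, 70, 69]
  [47, 47, ∞, 67, 56, 47]
  [18, 91, 21, ∞, 58, 80]
  [90, 58, 57, 35, ∞, 69]
  [66, 58, 40, 38, 71, ∞]
D(2):
  [∞, 58, 37, 37, 80, 69]
  [70, ∞, 37, 37, 70, 69]
  [47, 47, ∞, 67, 56, 47]
  [70, 91, 37, ∞, 70, 80]
  [90, 58, 57, 37, ∞, 69]
  [66, 58, 40, 38, 71, ∞]
D(3):
  [∞, 58, 37, 37, 80, 69]
  [70, ∞, 37, 37, 70, 69]
  [47, 47, ∞, 67, 56, 47]
  [70, 91, 37, ∞, 70, 80]
  [90, 58, 57, 57, ∞, 69]
  [66, 58, 40, 40, 71, ∞]
D(4):
  [∞, 58, 37, 37, 80, 69]
  [70, ∞, 37, 37, 70, 69]
  [67, 67, ∞, 67, 67, 67]
  [70, 91, 37, ∞, 70, 80]
  [90, 58, 57, 57, ∞, 69]
  [66, 58, 40, 40, 71, ∞]
D(5):
  [∞, 58, 57, 57, 80, 69]
  [70, ∞, 57, 57, 70, 69]
  [67, 67, ∞, 67, 67, 67]
  [70, 91, 57, ∞, 70, 80]
  [90, 58, 57, 57, ∞, 69]
  [71, 58, 57, 57, 71, ∞]
D(6):
  [∞, 58, 57, 57, 80, 69]
  [70, ∞, 57, 57, 70, 69]
  [67, 67, ∞, 67, 67, 67]
  [71, 91, 57, ∞, 71, 80]
  [90, 58, 57, 57, ∞, 69]
  [71, 58, 57, 57, 71, ∞]
Answer: W* = [[∞, 58, 57, 57, 80, 69], [70, ∞, 57, 57, 70, 69], [67, 67, ∞, 67, 67, 67], [71, 91, 57, ∞, 71, 80], [90, 58, 57, 57, ∞, 69], [71, 58, 57, 57, 71, ∞]]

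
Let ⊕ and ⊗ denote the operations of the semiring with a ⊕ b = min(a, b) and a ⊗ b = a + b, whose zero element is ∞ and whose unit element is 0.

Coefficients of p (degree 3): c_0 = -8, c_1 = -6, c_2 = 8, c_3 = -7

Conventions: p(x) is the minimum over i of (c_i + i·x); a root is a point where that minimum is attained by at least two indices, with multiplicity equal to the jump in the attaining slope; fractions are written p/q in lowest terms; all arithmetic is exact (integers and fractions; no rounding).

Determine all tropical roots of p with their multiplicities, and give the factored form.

hull edge (i=0, c=-8) to (i=3, c=-7): slope 1/3, span 3
Factored form: p(x) = -7 ⊗ (x ⊕ (-1/3)) ⊗ (x ⊕ (-1/3)) ⊗ (x ⊕ (-1/3))
Answer: roots = -1/3 (mult 3)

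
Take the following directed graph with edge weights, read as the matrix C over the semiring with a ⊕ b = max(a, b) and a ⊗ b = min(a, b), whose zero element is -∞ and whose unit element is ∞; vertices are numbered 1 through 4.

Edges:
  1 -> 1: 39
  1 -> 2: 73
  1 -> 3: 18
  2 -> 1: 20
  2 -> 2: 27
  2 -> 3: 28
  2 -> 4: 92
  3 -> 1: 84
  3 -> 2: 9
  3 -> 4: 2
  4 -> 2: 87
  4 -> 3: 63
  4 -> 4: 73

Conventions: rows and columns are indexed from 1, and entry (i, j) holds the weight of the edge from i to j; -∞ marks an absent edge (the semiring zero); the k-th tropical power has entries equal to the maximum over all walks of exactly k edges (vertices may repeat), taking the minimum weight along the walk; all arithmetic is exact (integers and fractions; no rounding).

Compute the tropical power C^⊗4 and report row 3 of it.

C^⊗2:
  [39, 39, 28, 73]
  [28, 87, 63, 73]
  [39, 73, 18, 9]
  [63, 73, 63, 87]
C^⊗3:
  [39, 73, 63, 73]
  [63, 73, 63, 87]
  [39, 39, 28, 73]
  [63, 87, 63, 73]
C^⊗4:
  [63, 73, 63, 73]
  [63, 87, 63, 73]
  [39, 73, 63, 73]
  [63, 73, 63, 87]
Answer: row 3 of C^⊗4 = [39, 73, 63, 73]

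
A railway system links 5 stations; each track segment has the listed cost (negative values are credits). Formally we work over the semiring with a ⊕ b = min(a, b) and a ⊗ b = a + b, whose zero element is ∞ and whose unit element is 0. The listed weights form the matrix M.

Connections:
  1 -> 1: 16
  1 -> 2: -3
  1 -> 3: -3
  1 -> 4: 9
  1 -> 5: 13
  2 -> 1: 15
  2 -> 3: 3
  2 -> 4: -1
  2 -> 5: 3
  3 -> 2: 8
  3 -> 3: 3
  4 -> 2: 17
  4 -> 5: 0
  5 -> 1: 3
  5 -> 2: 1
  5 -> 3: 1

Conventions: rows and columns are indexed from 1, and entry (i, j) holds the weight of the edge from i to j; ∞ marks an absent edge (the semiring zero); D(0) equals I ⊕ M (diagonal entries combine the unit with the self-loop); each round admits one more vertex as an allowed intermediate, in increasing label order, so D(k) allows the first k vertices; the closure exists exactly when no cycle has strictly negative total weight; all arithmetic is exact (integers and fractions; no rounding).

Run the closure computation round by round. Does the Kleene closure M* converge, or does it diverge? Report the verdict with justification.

D(0):
  [0, -3, -3, 9, 13]
  [15, 0, 3, -1, 3]
  [∞, 8, 0, ∞, ∞]
  [∞, 17, ∞, 0, 0]
  [3, 1, 1, ∞, 0]
D(1):
  [0, -3, -3, 9, 13]
  [15, 0, 3, -1, 3]
  [∞, 8, 0, ∞, ∞]
  [∞, 17, ∞, 0, 0]
  [3, 0, 0, 12, 0]
D(2):
  [0, -3, -3, -4, 0]
  [15, 0, 3, -1, 3]
  [23, 8, 0, 7, 11]
  [32, 17, 20, 0, 0]
  [3, 0, 0, -1, 0]
D(3):
  [0, -3, -3, -4, 0]
  [15, 0, 3, -1, 3]
  [23, 8, 0, 7, 11]
  [32, 17, 20, 0, 0]
  [3, 0, 0, -1, 0]
Detection: at round 4, diagonal entry (5, 5) turns strictly negative.
Key observation: the cycle 5->1->2->4->5 has total weight 3 + (-3) + (-1) + 0, which is strictly negative.
Answer: DIVERGES — negative cycle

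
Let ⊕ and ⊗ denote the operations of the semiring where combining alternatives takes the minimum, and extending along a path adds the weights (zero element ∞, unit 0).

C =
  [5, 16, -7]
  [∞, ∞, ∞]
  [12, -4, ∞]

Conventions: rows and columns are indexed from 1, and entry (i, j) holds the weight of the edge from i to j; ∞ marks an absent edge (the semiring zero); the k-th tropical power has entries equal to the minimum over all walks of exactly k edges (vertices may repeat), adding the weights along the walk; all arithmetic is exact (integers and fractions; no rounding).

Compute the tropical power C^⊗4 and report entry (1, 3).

C^⊗2:
  [5, -11, -2]
  [∞, ∞, ∞]
  [17, 28, 5]
C^⊗3:
  [10, -6, -2]
  [∞, ∞, ∞]
  [17, 1, 10]
C^⊗4:
  [10, -6, 3]
  [∞, ∞, ∞]
  [22, 6, 10]
Key observation: the optimum is the walk 1->1->3->1->3, with weight 5 + (-7) + 12 + (-7) = 3.
Optimal value attained by: walk 1->1->3->1->3.
Answer: (C^⊗4)[1][3] = 3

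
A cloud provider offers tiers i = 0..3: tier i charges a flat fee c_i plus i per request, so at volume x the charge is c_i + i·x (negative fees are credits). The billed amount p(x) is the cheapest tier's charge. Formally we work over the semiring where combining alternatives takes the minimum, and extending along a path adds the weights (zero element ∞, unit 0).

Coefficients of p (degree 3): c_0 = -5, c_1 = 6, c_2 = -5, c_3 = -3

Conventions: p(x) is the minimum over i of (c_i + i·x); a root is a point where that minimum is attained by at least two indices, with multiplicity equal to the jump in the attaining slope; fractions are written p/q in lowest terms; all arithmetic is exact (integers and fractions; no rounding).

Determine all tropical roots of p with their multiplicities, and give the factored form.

hull edge (i=0, c=-5) to (i=2, c=-5): slope 0, span 2
hull edge (i=2, c=-5) to (i=3, c=-3): slope 2, span 1
Factored form: p(x) = -3 ⊗ (x ⊕ (-2)) ⊗ (x ⊕ 0) ⊗ (x ⊕ 0)
Answer: roots = -2 (mult 1), 0 (mult 2)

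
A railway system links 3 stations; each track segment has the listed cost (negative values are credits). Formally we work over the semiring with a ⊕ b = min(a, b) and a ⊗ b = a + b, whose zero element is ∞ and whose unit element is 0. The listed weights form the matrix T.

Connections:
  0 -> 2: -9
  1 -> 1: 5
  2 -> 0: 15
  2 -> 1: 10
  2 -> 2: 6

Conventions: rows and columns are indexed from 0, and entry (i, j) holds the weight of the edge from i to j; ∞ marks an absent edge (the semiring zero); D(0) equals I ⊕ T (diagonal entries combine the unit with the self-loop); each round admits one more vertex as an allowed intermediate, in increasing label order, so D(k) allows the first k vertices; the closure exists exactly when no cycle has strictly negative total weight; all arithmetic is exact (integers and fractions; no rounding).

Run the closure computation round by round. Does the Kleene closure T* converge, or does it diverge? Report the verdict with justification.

D(0):
  [0, ∞, -9]
  [∞, 0, ∞]
  [15, 10, 0]
D(1):
  [0, ∞, -9]
  [∞, 0, ∞]
  [15, 10, 0]
D(2):
  [0, ∞, -9]
  [∞, 0, ∞]
  [15, 10, 0]
D(3):
  [0, 1, -9]
  [∞, 0, ∞]
  [15, 10, 0]
Key observation: every diagonal entry stays at the unit through all rounds, so no improving cycle exists.
Answer: CONVERGES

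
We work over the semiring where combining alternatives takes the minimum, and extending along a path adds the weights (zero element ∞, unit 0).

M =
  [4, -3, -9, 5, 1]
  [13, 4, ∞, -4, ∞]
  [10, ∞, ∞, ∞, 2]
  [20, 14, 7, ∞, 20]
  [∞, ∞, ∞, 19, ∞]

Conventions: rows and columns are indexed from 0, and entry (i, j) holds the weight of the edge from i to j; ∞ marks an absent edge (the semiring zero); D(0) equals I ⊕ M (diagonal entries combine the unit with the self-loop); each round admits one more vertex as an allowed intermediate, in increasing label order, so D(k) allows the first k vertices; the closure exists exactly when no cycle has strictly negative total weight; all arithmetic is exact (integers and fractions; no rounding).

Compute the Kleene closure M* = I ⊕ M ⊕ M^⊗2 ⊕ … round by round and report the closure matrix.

D(0):
  [0, -3, -9, 5, 1]
  [13, 0, ∞, -4, ∞]
  [10, ∞, 0, ∞, 2]
  [20, 14, 7, 0, 20]
  [∞, ∞, ∞, 19, 0]
D(1):
  [0, -3, -9, 5, 1]
  [13, 0, 4, -4, 14]
  [10, 7, 0, 15, 2]
  [20, 14, 7, 0, 20]
  [∞, ∞, ∞, 19, 0]
D(2):
  [0, -3, -9, -7, 1]
  [13, 0, 4, -4, 14]
  [10, 7, 0, 3, 2]
  [20, 14, 7, 0, 20]
  [∞, ∞, ∞, 19, 0]
D(3):
  [0, -3, -9, -7, -7]
  [13, 0, 4, -4, 6]
  [10, 7, 0, 3, 2]
  [17, 14, 7, 0, 9]
  [∞, ∞, ∞, 19, 0]
D(4):
  [0, -3, -9, -7, -7]
  [13, 0, 3, -4, 5]
  [10, 7, 0, 3, 2]
  [17, 14, 7, 0, 9]
  [36, 33, 26, 19, 0]
D(5):
  [0, -3, -9, -7, -7]
  [13, 0, 3, -4, 5]
  [10, 7, 0, 3, 2]
  [17, 14, 7, 0, 9]
  [36, 33, 26, 19, 0]
Answer: M* = [[0, -3, -9, -7, -7], [13, 0, 3, -4, 5], [10, 7, 0, 3, 2], [17, 14, 7, 0, 9], [36, 33, 26, 19, 0]]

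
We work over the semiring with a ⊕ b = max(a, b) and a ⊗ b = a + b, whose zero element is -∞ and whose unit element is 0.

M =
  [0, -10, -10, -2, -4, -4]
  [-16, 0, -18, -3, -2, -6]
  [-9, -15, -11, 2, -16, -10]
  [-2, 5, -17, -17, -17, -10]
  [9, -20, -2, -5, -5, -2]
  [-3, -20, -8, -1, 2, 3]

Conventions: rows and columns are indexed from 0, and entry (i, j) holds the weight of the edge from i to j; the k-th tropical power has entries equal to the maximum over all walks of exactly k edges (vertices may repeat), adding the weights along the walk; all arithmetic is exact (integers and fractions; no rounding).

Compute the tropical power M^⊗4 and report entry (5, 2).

M^⊗2:
  [5, 3, -6, -2, -2, -1]
  [7, 2, -4, -3, -2, -3]
  [0, 7, -15, -9, -8, -7]
  [-2, 5, -12, 2, 3, -1]
  [9, 0, -1, 7, 5, 5]
  [11, 4, 0, 2, 5, 6]
M^⊗3:
  [7, 3, -4, 3, 1, 2]
  [7, 2, -3, 5, 3, 3]
  [1, 7, -10, 4, 5, 1]
  [12, 7, 1, 2, 3, 2]
  [14, 12, 3, 7, 7, 8]
  [14, 7, 3, 9, 8, 9]
M^⊗4:
  [10, 8, -1, 5, 4, 5]
  [12, 10, 1, 5, 5, 6]
  [14, 9, 3, 4, 5, 4]
  [12, 7, 2, 10, 8, 8]
  [16, 12, 5, 12, 10, 11]
  [17, 14, 6, 12, 11, 12]
Key observation: the optimum is the walk 5->5->5->4->2, with weight 3 + 3 + 2 + (-2) = 6.
Optimal value attained by: walk 5->5->5->4->2.
Answer: (M^⊗4)[5][2] = 6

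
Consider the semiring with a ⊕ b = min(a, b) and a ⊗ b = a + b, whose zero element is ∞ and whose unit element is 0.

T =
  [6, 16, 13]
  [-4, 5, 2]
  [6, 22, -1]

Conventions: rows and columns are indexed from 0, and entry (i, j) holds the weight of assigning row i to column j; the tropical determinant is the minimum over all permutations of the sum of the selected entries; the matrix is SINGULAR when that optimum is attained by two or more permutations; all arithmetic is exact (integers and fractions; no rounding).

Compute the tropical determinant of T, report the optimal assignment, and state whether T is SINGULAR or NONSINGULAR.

σ = (0, 1, 2): 6 + 5 + (-1) = 10
σ = (0, 2, 1): 6 + 2 + 22 = 30
σ = (1, 0, 2): 16 + (-4) + (-1) = 11
σ = (1, 2, 0): 16 + 2 + 6 = 24
σ = (2, 0, 1): 13 + (-4) + 22 = 31
σ = (2, 1, 0): 13 + 5 + 6 = 24
Optimal value attained by: σ = (0, 1, 2).
Answer: det⊕(T) = 10; verdict: NONSINGULAR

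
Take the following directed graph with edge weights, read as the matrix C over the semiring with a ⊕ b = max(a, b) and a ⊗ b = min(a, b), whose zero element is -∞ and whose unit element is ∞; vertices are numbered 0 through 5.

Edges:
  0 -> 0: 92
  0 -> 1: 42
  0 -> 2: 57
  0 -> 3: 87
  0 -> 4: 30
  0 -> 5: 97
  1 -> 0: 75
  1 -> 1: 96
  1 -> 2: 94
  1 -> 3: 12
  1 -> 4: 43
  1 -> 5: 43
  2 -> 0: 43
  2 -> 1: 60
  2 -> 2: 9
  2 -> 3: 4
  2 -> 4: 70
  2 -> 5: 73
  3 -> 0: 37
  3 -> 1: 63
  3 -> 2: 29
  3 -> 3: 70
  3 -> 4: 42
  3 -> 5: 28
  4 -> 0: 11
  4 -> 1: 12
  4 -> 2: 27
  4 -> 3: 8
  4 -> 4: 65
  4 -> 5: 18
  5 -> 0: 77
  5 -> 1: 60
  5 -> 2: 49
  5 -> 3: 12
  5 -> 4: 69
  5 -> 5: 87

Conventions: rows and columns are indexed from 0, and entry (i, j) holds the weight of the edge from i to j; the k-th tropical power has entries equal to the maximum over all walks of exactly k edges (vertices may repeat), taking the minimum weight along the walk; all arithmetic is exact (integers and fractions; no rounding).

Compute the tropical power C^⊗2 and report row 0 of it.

C^⊗2:
  [92, 63, 57, 87, 69, 92]
  [75, 96, 94, 75, 70, 75]
  [73, 60, 60, 43, 69, 73]
  [63, 63, 63, 70, 43, 43]
  [27, 27, 27, 12, 65, 27]
  [77, 60, 60, 77, 69, 87]
Answer: row 0 of C^⊗2 = [92, 63, 57, 87, 69, 92]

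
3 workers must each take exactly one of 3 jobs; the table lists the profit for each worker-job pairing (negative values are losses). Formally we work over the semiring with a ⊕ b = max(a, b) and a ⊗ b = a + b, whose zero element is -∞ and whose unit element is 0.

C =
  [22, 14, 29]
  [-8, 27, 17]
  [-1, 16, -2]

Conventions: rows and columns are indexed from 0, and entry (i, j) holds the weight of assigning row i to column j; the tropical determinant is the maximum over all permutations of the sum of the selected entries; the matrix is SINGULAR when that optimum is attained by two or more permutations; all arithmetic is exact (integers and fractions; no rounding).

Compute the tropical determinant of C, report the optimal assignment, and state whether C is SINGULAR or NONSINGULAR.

σ = (0, 1, 2): 22 + 27 + (-2) = 47
σ = (0, 2, 1): 22 + 17 + 16 = 55
σ = (1, 0, 2): 14 + (-8) + (-2) = 4
σ = (1, 2, 0): 14 + 17 + (-1) = 30
σ = (2, 0, 1): 29 + (-8) + 16 = 37
σ = (2, 1, 0): 29 + 27 + (-1) = 55
Optimal value attained by: σ = (0, 2, 1).
Answer: det⊕(C) = 55; verdict: SINGULAR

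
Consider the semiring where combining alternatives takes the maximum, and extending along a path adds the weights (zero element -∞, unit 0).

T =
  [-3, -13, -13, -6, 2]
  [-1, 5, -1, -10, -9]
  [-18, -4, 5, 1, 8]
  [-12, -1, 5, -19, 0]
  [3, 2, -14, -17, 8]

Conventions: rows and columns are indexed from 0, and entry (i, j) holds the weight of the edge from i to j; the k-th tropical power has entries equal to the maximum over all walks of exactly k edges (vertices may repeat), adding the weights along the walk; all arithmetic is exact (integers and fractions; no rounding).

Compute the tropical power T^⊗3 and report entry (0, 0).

T^⊗2:
  [5, 4, -1, -9, 10]
  [4, 10, 4, 0, 7]
  [11, 10, 10, 6, 16]
  [3, 4, 10, 6, 13]
  [11, 10, 1, -3, 16]
T^⊗3:
  [13, 12, 4, 0, 18]
  [10, 15, 9, 5, 15]
  [19, 18, 15, 11, 24]
  [16, 15, 15, 11, 21]
  [19, 18, 9, 5, 24]
Key observation: the optimum is the walk 0->4->4->0, with weight 2 + 8 + 3 = 13.
Optimal value attained by: walk 0->4->4->0.
Answer: (T^⊗3)[0][0] = 13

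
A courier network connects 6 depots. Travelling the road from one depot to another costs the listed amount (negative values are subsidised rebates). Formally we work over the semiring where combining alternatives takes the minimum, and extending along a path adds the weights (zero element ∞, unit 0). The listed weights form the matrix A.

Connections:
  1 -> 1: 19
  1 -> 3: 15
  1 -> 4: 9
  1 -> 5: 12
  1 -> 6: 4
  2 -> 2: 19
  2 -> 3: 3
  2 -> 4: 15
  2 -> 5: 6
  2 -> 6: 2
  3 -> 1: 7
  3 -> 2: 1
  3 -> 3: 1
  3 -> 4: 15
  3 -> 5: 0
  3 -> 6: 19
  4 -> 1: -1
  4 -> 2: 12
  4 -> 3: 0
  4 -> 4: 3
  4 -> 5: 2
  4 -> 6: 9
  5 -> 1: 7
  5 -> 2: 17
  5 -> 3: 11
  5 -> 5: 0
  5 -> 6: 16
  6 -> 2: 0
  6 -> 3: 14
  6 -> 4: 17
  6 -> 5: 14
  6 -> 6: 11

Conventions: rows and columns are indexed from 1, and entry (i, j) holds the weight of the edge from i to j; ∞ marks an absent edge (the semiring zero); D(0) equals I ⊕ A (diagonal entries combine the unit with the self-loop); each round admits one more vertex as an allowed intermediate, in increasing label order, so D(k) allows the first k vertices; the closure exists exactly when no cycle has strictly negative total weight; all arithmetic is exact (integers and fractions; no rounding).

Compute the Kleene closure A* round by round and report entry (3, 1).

D(0):
  [0, ∞, 15, 9, 12, 4]
  [∞, 0, 3, 15, 6, 2]
  [7, 1, 0, 15, 0, 19]
  [-1, 12, 0, 0, 2, 9]
  [7, 17, 11, ∞, 0, 16]
  [∞, 0, 14, 17, 14, 0]
D(1):
  [0, ∞, 15, 9, 12, 4]
  [∞, 0, 3, 15, 6, 2]
  [7, 1, 0, 15, 0, 11]
  [-1, 12, 0, 0, 2, 3]
  [7, 17, 11, 16, 0, 11]
  [∞, 0, 14, 17, 14, 0]
D(2):
  [0, ∞, 15, 9, 12, 4]
  [∞, 0, 3, 15, 6, 2]
  [7, 1, 0, 15, 0, 3]
  [-1, 12, 0, 0, 2, 3]
  [7, 17, 11, 16, 0, 11]
  [∞, 0, 3, 15, 6, 0]
D(3):
  [0, 16, 15, 9, 12, 4]
  [10, 0, 3, 15, 3, 2]
  [7, 1, 0, 15, 0, 3]
  [-1, 1, 0, 0, 0, 3]
  [7, 12, 11, 16, 0, 11]
  [10, 0, 3, 15, 3, 0]
D(4):
  [0, 10, 9, 9, 9, 4]
  [10, 0, 3, 15, 3, 2]
  [7, 1, 0, 15, 0, 3]
  [-1, 1, 0, 0, 0, 3]
  [7, 12, 11, 16, 0, 11]
  [10, 0, 3, 15, 3, 0]
D(5):
  [0, 10, 9, 9, 9, 4]
  [10, 0, 3, 15, 3, 2]
  [7, 1, 0, 15, 0, 3]
  [-1, 1, 0, 0, 0, 3]
  [7, 12, 11, 16, 0, 11]
  [10, 0, 3, 15, 3, 0]
D(6):
  [0, 4, 7, 9, 7, 4]
  [10, 0, 3, 15, 3, 2]
  [7, 1, 0, 15, 0, 3]
  [-1, 1, 0, 0, 0, 3]
  [7, 11, 11, 16, 0, 11]
  [10, 0, 3, 15, 3, 0]
Answer: A*[3][1] = 7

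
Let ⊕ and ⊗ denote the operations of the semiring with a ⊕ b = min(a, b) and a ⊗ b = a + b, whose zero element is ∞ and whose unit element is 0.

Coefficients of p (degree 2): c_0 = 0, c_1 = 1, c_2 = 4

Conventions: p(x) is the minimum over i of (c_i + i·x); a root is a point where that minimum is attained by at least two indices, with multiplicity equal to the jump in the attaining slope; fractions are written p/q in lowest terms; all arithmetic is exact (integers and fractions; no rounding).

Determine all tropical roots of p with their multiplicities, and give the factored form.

hull edge (i=0, c=0) to (i=1, c=1): slope 1, span 1
hull edge (i=1, c=1) to (i=2, c=4): slope 3, span 1
Factored form: p(x) = 4 ⊗ (x ⊕ (-3)) ⊗ (x ⊕ (-1))
Answer: roots = -3 (mult 1), -1 (mult 1)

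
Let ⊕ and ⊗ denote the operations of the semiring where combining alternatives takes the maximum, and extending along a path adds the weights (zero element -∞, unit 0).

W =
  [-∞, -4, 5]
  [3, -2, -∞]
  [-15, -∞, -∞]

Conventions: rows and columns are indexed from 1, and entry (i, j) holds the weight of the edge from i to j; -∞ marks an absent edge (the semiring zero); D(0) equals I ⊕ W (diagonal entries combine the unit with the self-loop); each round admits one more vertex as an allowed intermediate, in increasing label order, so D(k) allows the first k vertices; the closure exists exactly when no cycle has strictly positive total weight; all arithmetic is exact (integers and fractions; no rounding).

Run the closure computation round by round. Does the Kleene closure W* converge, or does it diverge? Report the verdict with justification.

D(0):
  [0, -4, 5]
  [3, 0, -∞]
  [-15, -∞, 0]
D(1):
  [0, -4, 5]
  [3, 0, 8]
  [-15, -19, 0]
D(2):
  [0, -4, 5]
  [3, 0, 8]
  [-15, -19, 0]
D(3):
  [0, -4, 5]
  [3, 0, 8]
  [-15, -19, 0]
Key observation: every diagonal entry stays at the unit through all rounds, so no improving cycle exists.
Answer: CONVERGES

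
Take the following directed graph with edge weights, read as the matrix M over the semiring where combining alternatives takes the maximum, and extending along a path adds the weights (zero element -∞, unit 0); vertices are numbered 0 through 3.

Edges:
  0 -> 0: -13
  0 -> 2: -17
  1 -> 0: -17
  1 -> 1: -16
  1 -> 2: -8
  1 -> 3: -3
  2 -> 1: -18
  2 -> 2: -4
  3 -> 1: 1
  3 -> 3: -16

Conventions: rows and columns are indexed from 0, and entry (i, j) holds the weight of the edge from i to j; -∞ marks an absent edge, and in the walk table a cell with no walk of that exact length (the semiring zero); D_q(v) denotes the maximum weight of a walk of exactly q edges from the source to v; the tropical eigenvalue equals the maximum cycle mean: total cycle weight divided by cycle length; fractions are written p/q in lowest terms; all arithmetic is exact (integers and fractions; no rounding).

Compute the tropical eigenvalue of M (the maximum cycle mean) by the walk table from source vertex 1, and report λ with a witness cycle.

q=0: [-∞, 0, -∞, -∞]
q=1: [-17, -16, -8, -3]
q=2: [-30, -2, -12, -19]
q=3: [-19, -18, -10, -5]
q=4: [-32, -4, -14, -21]
Optimal cycle mean attained by: cycle 1->3->1, total (-3) + 1, length 2.
Answer: λ = -1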